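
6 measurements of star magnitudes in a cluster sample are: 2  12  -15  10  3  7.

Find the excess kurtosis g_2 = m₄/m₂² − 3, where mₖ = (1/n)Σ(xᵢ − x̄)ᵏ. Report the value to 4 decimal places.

x̄ = 3.1667
Σ(xᵢ − x̄)² = 470.8333 ⇒ m₂ = 78.47222
Σ(xᵢ − x̄)⁴ = 117404.8194 ⇒ m₄ = 19567.46991
m₂² = 6157.88966
g_2 = m₄/m₂² − 3 = 3.17763 − 3 ≈ 0.1776

0.1776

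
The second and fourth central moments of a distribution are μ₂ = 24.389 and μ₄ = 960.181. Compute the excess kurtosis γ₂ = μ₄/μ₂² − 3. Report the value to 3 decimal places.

-1.386

μ₂² = 24.389² = 594.82332
μ₄/μ₂² = 960.181 / 594.82332 = 1.61423
γ₂ = 1.61423 − 3 ≈ -1.386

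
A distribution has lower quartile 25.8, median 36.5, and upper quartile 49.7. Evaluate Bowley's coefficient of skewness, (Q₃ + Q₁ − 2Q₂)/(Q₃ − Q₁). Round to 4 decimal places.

0.1046

numerator: Q₃ + Q₁ − 2Q₂ = 49.7 + 25.8 − 2×36.5 = 2.5000
denominator: Q₃ − Q₁ = 49.7 − 25.8 = 23.9000
Bowley skewness = 2.5000 / 23.9000 ≈ 0.1046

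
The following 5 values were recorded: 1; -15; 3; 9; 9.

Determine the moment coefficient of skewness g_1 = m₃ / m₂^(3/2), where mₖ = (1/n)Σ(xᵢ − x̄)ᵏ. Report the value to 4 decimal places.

x̄ = (1 - 15 + 3 + 9 + 9) / 5 = 1.4000
deviations (xᵢ − x̄): -0.4000, -16.4000, 1.6000, 7.6000, 7.6000
Σ(xᵢ − x̄)² = 387.2000 ⇒ m₂ = 387.2000/5 = 77.44000
Σ(xᵢ − x̄)³ = -3528.9600 ⇒ m₃ = -3528.9600/5 = -705.79200
m₂^(3/2) = 77.44000^(1.5) = 681.47200
g_1 = m₃ / m₂^(3/2) = -705.79200 / 681.47200 ≈ -1.0357

-1.0357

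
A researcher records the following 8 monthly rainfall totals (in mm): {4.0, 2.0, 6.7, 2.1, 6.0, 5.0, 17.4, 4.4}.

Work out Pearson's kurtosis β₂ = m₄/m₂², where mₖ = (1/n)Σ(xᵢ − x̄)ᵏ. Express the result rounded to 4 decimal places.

4.9384

x̄ = 5.9500
Σ(xᵢ − x̄)² = 169.2000 ⇒ m₂ = 21.15000
Σ(xᵢ − x̄)⁴ = 17672.3719 ⇒ m₄ = 2209.04649
m₂² = 447.32250
β₂ = m₄/m₂² = 2209.04649 / 447.32250 ≈ 4.9384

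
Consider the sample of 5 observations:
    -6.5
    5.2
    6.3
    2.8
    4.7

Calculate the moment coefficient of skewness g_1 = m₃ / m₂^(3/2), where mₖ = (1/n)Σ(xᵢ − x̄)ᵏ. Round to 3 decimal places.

-1.289

x̄ = (-6.5 + 5.2 + 6.3 + 2.8 + 4.7) / 5 = 2.5000
deviations (xᵢ − x̄): -9.0000, 2.7000, 3.8000, 0.3000, 2.2000
Σ(xᵢ − x̄)² = 107.6600 ⇒ m₂ = 107.6600/5 = 21.53200
Σ(xᵢ − x̄)³ = -643.7700 ⇒ m₃ = -643.7700/5 = -128.75400
m₂^(3/2) = 21.53200^(1.5) = 99.91405
g_1 = m₃ / m₂^(3/2) = -128.75400 / 99.91405 ≈ -1.289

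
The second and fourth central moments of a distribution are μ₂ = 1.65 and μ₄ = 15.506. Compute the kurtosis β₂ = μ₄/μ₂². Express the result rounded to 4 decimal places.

5.6955

μ₂² = 1.65² = 2.72250
μ₄/μ₂² = 15.506 / 2.72250 = 5.69550
β₂ ≈ 5.6955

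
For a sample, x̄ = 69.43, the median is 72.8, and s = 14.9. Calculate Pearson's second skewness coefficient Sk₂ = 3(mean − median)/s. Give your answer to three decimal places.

Sk₂ = 3(69.43 − 72.8) / 14.9 = 3 × -3.3700 / 14.9
    = -10.1100 / 14.9 ≈ -0.679

-0.679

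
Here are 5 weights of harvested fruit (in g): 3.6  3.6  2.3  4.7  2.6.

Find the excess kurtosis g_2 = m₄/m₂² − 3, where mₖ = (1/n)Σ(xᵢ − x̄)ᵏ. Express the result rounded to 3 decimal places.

-1.150

x̄ = 3.3600
Σ(xᵢ − x̄)² = 3.6120 ⇒ m₂ = 0.72240
Σ(xᵢ − x̄)⁴ = 4.8269 ⇒ m₄ = 0.96538
m₂² = 0.52186
g_2 = m₄/m₂² − 3 = 1.84988 − 3 ≈ -1.150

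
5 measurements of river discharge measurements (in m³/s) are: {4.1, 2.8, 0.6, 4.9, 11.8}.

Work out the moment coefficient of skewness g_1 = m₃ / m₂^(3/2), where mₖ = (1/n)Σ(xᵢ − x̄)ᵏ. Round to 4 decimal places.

x̄ = (4.1 + 2.8 + 0.6 + 4.9 + 11.8) / 5 = 4.8400
deviations (xᵢ − x̄): -0.7400, -2.0400, -4.2400, 0.0600, 6.9600
Σ(xᵢ − x̄)² = 71.1320 ⇒ m₂ = 71.1320/5 = 14.22640
Σ(xᵢ − x̄)³ = 252.0338 ⇒ m₃ = 252.0338/5 = 50.40677
m₂^(3/2) = 14.22640^(1.5) = 53.65899
g_1 = m₃ / m₂^(3/2) = 50.40677 / 53.65899 ≈ 0.9394

0.9394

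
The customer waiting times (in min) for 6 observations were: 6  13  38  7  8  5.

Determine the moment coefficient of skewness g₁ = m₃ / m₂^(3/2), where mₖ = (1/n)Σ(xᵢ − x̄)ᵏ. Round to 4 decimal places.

1.6087

x̄ = (6 + 13 + 38 + 7 + 8 + 5) / 6 = 12.8333
deviations (xᵢ − x̄): -6.8333, 0.1667, 25.1667, -5.8333, -4.8333, -7.8333
Σ(xᵢ − x̄)² = 798.8333 ⇒ m₂ = 798.8333/6 = 133.13889
Σ(xᵢ − x̄)³ = 14828.4444 ⇒ m₃ = 14828.4444/6 = 2471.40741
m₂^(3/2) = 133.13889^(1.5) = 1536.23407
g₁ = m₃ / m₂^(3/2) = 2471.40741 / 1536.23407 ≈ 1.6087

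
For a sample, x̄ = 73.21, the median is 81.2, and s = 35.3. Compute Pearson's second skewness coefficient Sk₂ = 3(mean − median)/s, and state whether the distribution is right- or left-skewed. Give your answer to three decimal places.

Sk₂ = 3(73.21 − 81.2) / 35.3 = 3 × -7.9900 / 35.3
    = -23.9700 / 35.3 ≈ -0.679
Sk₂ < 0 ⇒ mean < median ⇒ left-skewed (negative skew).

-0.679, left-skewed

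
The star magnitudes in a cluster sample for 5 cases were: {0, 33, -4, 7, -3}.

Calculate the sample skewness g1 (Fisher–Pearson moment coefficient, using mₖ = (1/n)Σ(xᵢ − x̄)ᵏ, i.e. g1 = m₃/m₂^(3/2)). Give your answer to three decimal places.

x̄ = (0 + 33 - 4 + 7 - 3) / 5 = 6.6000
deviations (xᵢ − x̄): -6.6000, 26.4000, -10.6000, 0.4000, -9.6000
Σ(xᵢ − x̄)² = 945.2000 ⇒ m₂ = 945.2000/5 = 189.04000
Σ(xᵢ − x̄)³ = 16036.5600 ⇒ m₃ = 16036.5600/5 = 3207.31200
m₂^(3/2) = 189.04000^(1.5) = 2599.14533
g1 = m₃ / m₂^(3/2) = 3207.31200 / 2599.14533 ≈ 1.234

1.234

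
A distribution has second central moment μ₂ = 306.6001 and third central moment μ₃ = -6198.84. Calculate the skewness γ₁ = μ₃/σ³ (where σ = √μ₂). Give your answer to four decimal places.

σ = √μ₂ = √306.6001 = 17.51000
σ³ = μ₂^(3/2) = 5368.56775
γ₁ = μ₃/σ³ = -6198.84 / 5368.56775 ≈ -1.1547

-1.1547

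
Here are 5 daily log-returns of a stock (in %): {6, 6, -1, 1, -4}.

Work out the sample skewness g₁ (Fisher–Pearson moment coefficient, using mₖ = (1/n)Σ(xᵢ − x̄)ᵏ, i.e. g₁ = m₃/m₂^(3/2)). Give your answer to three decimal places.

x̄ = (6 + 6 - 1 + 1 - 4) / 5 = 1.6000
deviations (xᵢ − x̄): 4.4000, 4.4000, -2.6000, -0.6000, -5.6000
Σ(xᵢ − x̄)² = 77.2000 ⇒ m₂ = 77.2000/5 = 15.44000
Σ(xᵢ − x̄)³ = -23.0400 ⇒ m₃ = -23.0400/5 = -4.60800
m₂^(3/2) = 15.44000^(1.5) = 60.66957
g₁ = m₃ / m₂^(3/2) = -4.60800 / 60.66957 ≈ -0.076

-0.076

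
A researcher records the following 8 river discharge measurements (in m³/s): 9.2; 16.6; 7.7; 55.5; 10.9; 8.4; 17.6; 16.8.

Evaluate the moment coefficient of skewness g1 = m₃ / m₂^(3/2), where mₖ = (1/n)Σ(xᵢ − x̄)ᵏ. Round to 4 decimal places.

x̄ = (9.2 + 16.6 + 7.7 + 55.5 + 10.9 + 8.4 + 17.6 + 16.8) / 8 = 17.8375
deviations (xᵢ − x̄): -8.6375, -1.2375, -10.1375, 37.6625, -6.9375, -9.4375, -0.2375, -1.0375
Σ(xᵢ − x̄)² = 1735.6987 ⇒ m₂ = 1735.6987/8 = 216.96234
Σ(xᵢ − x̄)³ = 50559.1805 ⇒ m₃ = 50559.1805/8 = 6319.89756
m₂^(3/2) = 216.96234^(1.5) = 3195.77758
g1 = m₃ / m₂^(3/2) = 6319.89756 / 3195.77758 ≈ 1.9776

1.9776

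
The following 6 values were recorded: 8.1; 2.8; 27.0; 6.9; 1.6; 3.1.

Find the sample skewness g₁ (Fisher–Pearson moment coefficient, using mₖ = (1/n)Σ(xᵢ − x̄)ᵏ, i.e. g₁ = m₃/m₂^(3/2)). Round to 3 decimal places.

1.519

x̄ = (8.1 + 2.8 + 27.0 + 6.9 + 1.6 + 3.1) / 6 = 8.2500
deviations (xᵢ − x̄): -0.1500, -5.4500, 18.7500, -1.3500, -6.6500, -5.1500
Σ(xᵢ − x̄)² = 453.8550 ⇒ m₂ = 453.8550/6 = 75.64250
Σ(xᵢ − x̄)³ = 5996.7840 ⇒ m₃ = 5996.7840/6 = 999.46400
m₂^(3/2) = 75.64250^(1.5) = 657.88322
g₁ = m₃ / m₂^(3/2) = 999.46400 / 657.88322 ≈ 1.519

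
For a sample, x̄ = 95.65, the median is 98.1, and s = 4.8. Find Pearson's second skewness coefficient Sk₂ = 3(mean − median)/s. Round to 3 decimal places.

Sk₂ = 3(95.65 − 98.1) / 4.8 = 3 × -2.4500 / 4.8
    = -7.3500 / 4.8 ≈ -1.531

-1.531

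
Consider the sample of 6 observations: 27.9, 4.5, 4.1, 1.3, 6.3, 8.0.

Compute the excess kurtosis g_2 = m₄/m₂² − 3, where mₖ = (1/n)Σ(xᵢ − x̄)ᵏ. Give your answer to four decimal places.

0.8311

x̄ = 8.6833
Σ(xᵢ − x̄)² = 468.4483 ⇒ m₂ = 78.07472
Σ(xᵢ − x̄)⁴ = 140119.6924 ⇒ m₄ = 23353.28206
m₂² = 6095.66225
g_2 = m₄/m₂² − 3 = 3.83113 − 3 ≈ 0.8311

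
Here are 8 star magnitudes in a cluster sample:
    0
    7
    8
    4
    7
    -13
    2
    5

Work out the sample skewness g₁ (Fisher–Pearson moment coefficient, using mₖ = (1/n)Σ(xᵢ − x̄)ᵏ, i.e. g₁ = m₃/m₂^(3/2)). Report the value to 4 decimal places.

x̄ = (0 + 7 + 8 + 4 + 7 - 13 + 2 + 5) / 8 = 2.5000
deviations (xᵢ − x̄): -2.5000, 4.5000, 5.5000, 1.5000, 4.5000, -15.5000, -0.5000, 2.5000
Σ(xᵢ − x̄)² = 326.0000 ⇒ m₂ = 326.0000/8 = 40.75000
Σ(xᵢ − x̄)³ = -3372.0000 ⇒ m₃ = -3372.0000/8 = -421.50000
m₂^(3/2) = 40.75000^(1.5) = 260.13059
g₁ = m₃ / m₂^(3/2) = -421.50000 / 260.13059 ≈ -1.6203

-1.6203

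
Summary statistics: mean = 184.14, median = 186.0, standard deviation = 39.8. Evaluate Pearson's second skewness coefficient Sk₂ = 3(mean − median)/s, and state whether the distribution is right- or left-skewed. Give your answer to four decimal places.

-0.1402, left-skewed

Sk₂ = 3(184.14 − 186.0) / 39.8 = 3 × -1.8600 / 39.8
    = -5.5800 / 39.8 ≈ -0.1402
Sk₂ < 0 ⇒ mean < median ⇒ left-skewed (negative skew).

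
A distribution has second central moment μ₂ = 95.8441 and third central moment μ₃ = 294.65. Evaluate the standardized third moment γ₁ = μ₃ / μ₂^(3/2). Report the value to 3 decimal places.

0.314

σ = √μ₂ = √95.8441 = 9.79000
σ³ = μ₂^(3/2) = 938.31374
γ₁ = μ₃/σ³ = 294.65 / 938.31374 ≈ 0.314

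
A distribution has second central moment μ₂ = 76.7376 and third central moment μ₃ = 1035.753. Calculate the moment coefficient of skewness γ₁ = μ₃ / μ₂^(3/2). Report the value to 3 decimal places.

σ = √μ₂ = √76.7376 = 8.76000
σ³ = μ₂^(3/2) = 672.22138
γ₁ = μ₃/σ³ = 1035.753 / 672.22138 ≈ 1.541

1.541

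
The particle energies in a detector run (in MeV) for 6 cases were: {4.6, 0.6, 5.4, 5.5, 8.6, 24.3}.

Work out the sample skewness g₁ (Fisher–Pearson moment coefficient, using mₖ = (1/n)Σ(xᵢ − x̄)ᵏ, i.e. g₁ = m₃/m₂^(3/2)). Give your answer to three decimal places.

x̄ = (4.6 + 0.6 + 5.4 + 5.5 + 8.6 + 24.3) / 6 = 8.1667
deviations (xᵢ − x̄): -3.5667, -7.5667, -2.7667, -2.6667, 0.4333, 16.1333
Σ(xᵢ − x̄)² = 345.2133 ⇒ m₂ = 345.2133/6 = 57.53556
Σ(xᵢ − x̄)³ = 3680.5996 ⇒ m₃ = 3680.5996/6 = 613.43326
m₂^(3/2) = 57.53556^(1.5) = 436.41982
g₁ = m₃ / m₂^(3/2) = 613.43326 / 436.41982 ≈ 1.406

1.406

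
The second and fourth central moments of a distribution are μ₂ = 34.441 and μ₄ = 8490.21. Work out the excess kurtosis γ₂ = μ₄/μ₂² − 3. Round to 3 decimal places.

μ₂² = 34.441² = 1186.18248
μ₄/μ₂² = 8490.21 / 1186.18248 = 7.15759
γ₂ = 7.15759 − 3 ≈ 4.158

4.158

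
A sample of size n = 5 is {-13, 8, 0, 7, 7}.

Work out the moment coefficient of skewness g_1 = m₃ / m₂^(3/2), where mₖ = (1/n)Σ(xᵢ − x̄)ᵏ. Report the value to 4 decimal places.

-1.0922

x̄ = (-13 + 8 + 0 + 7 + 7) / 5 = 1.8000
deviations (xᵢ − x̄): -14.8000, 6.2000, -1.8000, 5.2000, 5.2000
Σ(xᵢ − x̄)² = 314.8000 ⇒ m₂ = 314.8000/5 = 62.96000
Σ(xᵢ − x̄)³ = -2728.0800 ⇒ m₃ = -2728.0800/5 = -545.61600
m₂^(3/2) = 62.96000^(1.5) = 499.57084
g_1 = m₃ / m₂^(3/2) = -545.61600 / 499.57084 ≈ -1.0922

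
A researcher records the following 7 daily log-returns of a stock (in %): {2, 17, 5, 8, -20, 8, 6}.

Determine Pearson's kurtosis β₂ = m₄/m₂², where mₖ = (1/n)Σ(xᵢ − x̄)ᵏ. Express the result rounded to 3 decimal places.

3.950

x̄ = 3.7143
Σ(xᵢ − x̄)² = 785.4286 ⇒ m₂ = 112.20408
Σ(xᵢ − x̄)⁴ = 348126.2682 ⇒ m₄ = 49732.32403
m₂² = 12589.75594
β₂ = m₄/m₂² = 49732.32403 / 12589.75594 ≈ 3.950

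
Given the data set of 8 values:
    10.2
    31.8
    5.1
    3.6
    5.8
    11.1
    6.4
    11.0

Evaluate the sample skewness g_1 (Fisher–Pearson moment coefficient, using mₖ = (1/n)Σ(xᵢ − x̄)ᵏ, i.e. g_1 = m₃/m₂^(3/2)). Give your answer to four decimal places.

x̄ = (10.2 + 31.8 + 5.1 + 3.6 + 5.8 + 11.1 + 6.4 + 11.0) / 8 = 10.6250
deviations (xᵢ − x̄): -0.4250, 21.1750, -5.5250, -7.0250, -4.8250, 0.4750, -4.2250, 0.3750
Σ(xᵢ − x̄)² = 569.9350 ⇒ m₂ = 569.9350/8 = 71.24188
Σ(xᵢ − x̄)³ = 8791.4528 ⇒ m₃ = 8791.4528/8 = 1098.93159
m₂^(3/2) = 71.24188^(1.5) = 601.31635
g_1 = m₃ / m₂^(3/2) = 1098.93159 / 601.31635 ≈ 1.8275

1.8275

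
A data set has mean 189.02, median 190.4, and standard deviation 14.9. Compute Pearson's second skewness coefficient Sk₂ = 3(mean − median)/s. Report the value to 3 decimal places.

-0.278

Sk₂ = 3(189.02 − 190.4) / 14.9 = 3 × -1.3800 / 14.9
    = -4.1400 / 14.9 ≈ -0.278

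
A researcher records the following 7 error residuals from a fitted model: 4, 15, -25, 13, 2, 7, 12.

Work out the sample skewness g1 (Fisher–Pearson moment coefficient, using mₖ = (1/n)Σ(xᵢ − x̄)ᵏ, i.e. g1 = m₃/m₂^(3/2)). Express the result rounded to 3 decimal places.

-1.539

x̄ = (4 + 15 - 25 + 13 + 2 + 7 + 12) / 7 = 4.0000
deviations (xᵢ − x̄): 0.0000, 11.0000, -29.0000, 9.0000, -2.0000, 3.0000, 8.0000
Σ(xᵢ − x̄)² = 1120.0000 ⇒ m₂ = 1120.0000/7 = 160.00000
Σ(xᵢ − x̄)³ = -21798.0000 ⇒ m₃ = -21798.0000/7 = -3114.00000
m₂^(3/2) = 160.00000^(1.5) = 2023.85770
g1 = m₃ / m₂^(3/2) = -3114.00000 / 2023.85770 ≈ -1.539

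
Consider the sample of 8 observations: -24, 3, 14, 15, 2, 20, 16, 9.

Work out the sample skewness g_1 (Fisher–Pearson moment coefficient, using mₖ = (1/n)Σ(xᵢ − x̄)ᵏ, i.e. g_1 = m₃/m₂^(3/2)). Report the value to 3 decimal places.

-1.434

x̄ = (-24 + 3 + 14 + 15 + 2 + 20 + 16 + 9) / 8 = 6.8750
deviations (xᵢ − x̄): -30.8750, -3.8750, 7.1250, 8.1250, -4.8750, 13.1250, 9.1250, 2.1250
Σ(xᵢ − x̄)² = 1368.8750 ⇒ m₂ = 1368.8750/8 = 171.10938
Σ(xᵢ − x̄)³ = -25677.6563 ⇒ m₃ = -25677.6563/8 = -3209.70703
m₂^(3/2) = 171.10938^(1.5) = 2238.26090
g_1 = m₃ / m₂^(3/2) = -3209.70703 / 2238.26090 ≈ -1.434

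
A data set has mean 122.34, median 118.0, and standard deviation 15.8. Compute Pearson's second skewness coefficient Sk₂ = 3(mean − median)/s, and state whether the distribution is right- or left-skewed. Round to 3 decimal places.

0.824, right-skewed

Sk₂ = 3(122.34 − 118.0) / 15.8 = 3 × 4.3400 / 15.8
    = 13.0200 / 15.8 ≈ 0.824
Sk₂ > 0 ⇒ mean > median ⇒ right-skewed (positive skew).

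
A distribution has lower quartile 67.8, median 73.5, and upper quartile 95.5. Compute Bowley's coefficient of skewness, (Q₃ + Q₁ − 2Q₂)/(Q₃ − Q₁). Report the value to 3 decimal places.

numerator: Q₃ + Q₁ − 2Q₂ = 95.5 + 67.8 − 2×73.5 = 16.3000
denominator: Q₃ − Q₁ = 95.5 − 67.8 = 27.7000
Bowley skewness = 16.3000 / 27.7000 ≈ 0.588

0.588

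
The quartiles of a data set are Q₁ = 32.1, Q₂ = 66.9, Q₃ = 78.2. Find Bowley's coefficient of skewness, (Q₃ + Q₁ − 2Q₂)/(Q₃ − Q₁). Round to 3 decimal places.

-0.510

numerator: Q₃ + Q₁ − 2Q₂ = 78.2 + 32.1 − 2×66.9 = -23.5000
denominator: Q₃ − Q₁ = 78.2 − 32.1 = 46.1000
Bowley skewness = -23.5000 / 46.1000 ≈ -0.510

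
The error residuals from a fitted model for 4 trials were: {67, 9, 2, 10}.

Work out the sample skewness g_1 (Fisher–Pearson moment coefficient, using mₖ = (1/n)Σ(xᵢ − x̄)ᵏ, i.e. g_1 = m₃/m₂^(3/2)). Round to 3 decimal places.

1.106

x̄ = (67 + 9 + 2 + 10) / 4 = 22.0000
deviations (xᵢ − x̄): 45.0000, -13.0000, -20.0000, -12.0000
Σ(xᵢ − x̄)² = 2738.0000 ⇒ m₂ = 2738.0000/4 = 684.50000
Σ(xᵢ − x̄)³ = 79200.0000 ⇒ m₃ = 79200.0000/4 = 19800.00000
m₂^(3/2) = 684.50000^(1.5) = 17908.53989
g_1 = m₃ / m₂^(3/2) = 19800.00000 / 17908.53989 ≈ 1.106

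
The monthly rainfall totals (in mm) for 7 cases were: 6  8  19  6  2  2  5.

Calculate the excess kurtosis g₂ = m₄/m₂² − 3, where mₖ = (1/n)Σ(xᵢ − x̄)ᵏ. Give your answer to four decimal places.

x̄ = 6.8571
Σ(xᵢ − x̄)² = 200.8571 ⇒ m₂ = 28.69388
Σ(xᵢ − x̄)⁴ = 22869.0321 ⇒ m₄ = 3267.00458
m₂² = 823.33861
g₂ = m₄/m₂² − 3 = 3.96800 − 3 ≈ 0.9680

0.9680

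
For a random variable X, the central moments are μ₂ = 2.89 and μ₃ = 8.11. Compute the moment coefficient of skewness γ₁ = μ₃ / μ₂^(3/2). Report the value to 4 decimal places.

σ = √μ₂ = √2.89 = 1.70000
σ³ = μ₂^(3/2) = 4.91300
γ₁ = μ₃/σ³ = 8.11 / 4.91300 ≈ 1.6507

1.6507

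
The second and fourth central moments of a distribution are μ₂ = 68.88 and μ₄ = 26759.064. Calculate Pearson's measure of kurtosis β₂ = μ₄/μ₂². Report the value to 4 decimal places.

5.6401

μ₂² = 68.88² = 4744.45440
μ₄/μ₂² = 26759.064 / 4744.45440 = 5.64007
β₂ ≈ 5.6401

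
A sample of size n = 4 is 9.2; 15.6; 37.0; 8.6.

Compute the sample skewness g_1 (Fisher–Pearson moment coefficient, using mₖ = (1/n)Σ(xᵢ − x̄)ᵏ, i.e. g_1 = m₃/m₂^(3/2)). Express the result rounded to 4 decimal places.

x̄ = (9.2 + 15.6 + 37.0 + 8.6) / 4 = 17.6000
deviations (xᵢ − x̄): -8.4000, -2.0000, 19.4000, -9.0000
Σ(xᵢ − x̄)² = 531.9200 ⇒ m₂ = 531.9200/4 = 132.98000
Σ(xᵢ − x̄)³ = 5971.6800 ⇒ m₃ = 5971.6800/4 = 1492.92000
m₂^(3/2) = 132.98000^(1.5) = 1533.48486
g_1 = m₃ / m₂^(3/2) = 1492.92000 / 1533.48486 ≈ 0.9735

0.9735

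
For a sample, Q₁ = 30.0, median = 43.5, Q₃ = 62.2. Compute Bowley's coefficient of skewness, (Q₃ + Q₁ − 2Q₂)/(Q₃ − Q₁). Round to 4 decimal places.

numerator: Q₃ + Q₁ − 2Q₂ = 62.2 + 30.0 − 2×43.5 = 5.2000
denominator: Q₃ − Q₁ = 62.2 − 30.0 = 32.2000
Bowley skewness = 5.2000 / 32.2000 ≈ 0.1615

0.1615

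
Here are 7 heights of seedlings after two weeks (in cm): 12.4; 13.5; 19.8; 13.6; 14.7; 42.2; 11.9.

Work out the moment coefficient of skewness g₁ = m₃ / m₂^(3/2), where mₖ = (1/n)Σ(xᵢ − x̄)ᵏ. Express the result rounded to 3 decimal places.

1.818

x̄ = (12.4 + 13.5 + 19.8 + 13.6 + 14.7 + 42.2 + 11.9) / 7 = 18.3000
deviations (xᵢ − x̄): -5.9000, -4.8000, 1.5000, -4.7000, -3.6000, 23.9000, -6.4000
Σ(xᵢ − x̄)² = 707.3200 ⇒ m₂ = 707.3200/7 = 101.04571
Σ(xᵢ − x̄)³ = 12926.7000 ⇒ m₃ = 12926.7000/7 = 1846.67143
m₂^(3/2) = 101.04571^(1.5) = 1015.72665
g₁ = m₃ / m₂^(3/2) = 1846.67143 / 1015.72665 ≈ 1.818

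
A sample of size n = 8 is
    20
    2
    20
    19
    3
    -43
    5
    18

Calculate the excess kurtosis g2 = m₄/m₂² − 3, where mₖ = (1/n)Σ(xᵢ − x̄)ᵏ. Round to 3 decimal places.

x̄ = 5.5000
Σ(xᵢ − x̄)² = 3130.0000 ⇒ m₂ = 391.25000
Σ(xᵢ − x̄)⁴ = 5679308.5000 ⇒ m₄ = 709913.56250
m₂² = 153076.56250
g2 = m₄/m₂² − 3 = 4.63764 − 3 ≈ 1.638

1.638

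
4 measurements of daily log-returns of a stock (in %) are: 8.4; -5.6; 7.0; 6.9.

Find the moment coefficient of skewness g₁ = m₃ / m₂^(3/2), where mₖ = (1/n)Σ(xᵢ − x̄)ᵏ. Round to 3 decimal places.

x̄ = (8.4 - 5.6 + 7.0 + 6.9) / 4 = 4.1750
deviations (xᵢ − x̄): 4.2250, -9.7750, 2.8250, 2.7250
Σ(xᵢ − x̄)² = 128.8075 ⇒ m₂ = 128.8075/4 = 32.20188
Σ(xᵢ − x̄)³ = -815.8084 ⇒ m₃ = -815.8084/4 = -203.95209
m₂^(3/2) = 32.20188^(1.5) = 182.73500
g₁ = m₃ / m₂^(3/2) = -203.95209 / 182.73500 ≈ -1.116

-1.116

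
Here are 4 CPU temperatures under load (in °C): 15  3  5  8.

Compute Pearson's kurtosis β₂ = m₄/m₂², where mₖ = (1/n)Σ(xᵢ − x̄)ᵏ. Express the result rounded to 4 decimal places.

x̄ = 7.7500
Σ(xᵢ − x̄)² = 82.7500 ⇒ m₂ = 20.68750
Σ(xᵢ − x̄)⁴ = 3329.0781 ⇒ m₄ = 832.26953
m₂² = 427.97266
β₂ = m₄/m₂² = 832.26953 / 427.97266 ≈ 1.9447

1.9447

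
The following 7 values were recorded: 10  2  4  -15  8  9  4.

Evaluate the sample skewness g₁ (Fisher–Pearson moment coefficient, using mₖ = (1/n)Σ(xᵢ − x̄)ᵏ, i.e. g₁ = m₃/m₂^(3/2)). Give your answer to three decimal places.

-1.546

x̄ = (10 + 2 + 4 - 15 + 8 + 9 + 4) / 7 = 3.1429
deviations (xᵢ − x̄): 6.8571, -1.1429, 0.8571, -18.1429, 4.8571, 5.8571, 0.8571
Σ(xᵢ − x̄)² = 436.8571 ⇒ m₂ = 436.8571/7 = 62.40816
Σ(xᵢ − x̄)³ = -5334.2449 ⇒ m₃ = -5334.2449/7 = -762.03499
m₂^(3/2) = 62.40816^(1.5) = 493.01723
g₁ = m₃ / m₂^(3/2) = -762.03499 / 493.01723 ≈ -1.546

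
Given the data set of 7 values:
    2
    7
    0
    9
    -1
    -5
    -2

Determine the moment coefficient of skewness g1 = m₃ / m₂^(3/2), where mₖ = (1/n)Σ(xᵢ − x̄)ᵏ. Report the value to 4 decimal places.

x̄ = (2 + 7 + 0 + 9 - 1 - 5 - 2) / 7 = 1.4286
deviations (xᵢ − x̄): 0.5714, 5.5714, -1.4286, 7.5714, -2.4286, -6.4286, -3.4286
Σ(xᵢ − x̄)² = 149.7143 ⇒ m₂ = 149.7143/7 = 21.38776
Σ(xᵢ − x̄)³ = 283.9592 ⇒ m₃ = 283.9592/7 = 40.56560
m₂^(3/2) = 21.38776^(1.5) = 98.91173
g1 = m₃ / m₂^(3/2) = 40.56560 / 98.91173 ≈ 0.4101

0.4101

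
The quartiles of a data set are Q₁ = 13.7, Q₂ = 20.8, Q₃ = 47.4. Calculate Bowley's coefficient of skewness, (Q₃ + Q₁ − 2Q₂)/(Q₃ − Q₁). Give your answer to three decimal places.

numerator: Q₃ + Q₁ − 2Q₂ = 47.4 + 13.7 − 2×20.8 = 19.5000
denominator: Q₃ − Q₁ = 47.4 − 13.7 = 33.7000
Bowley skewness = 19.5000 / 33.7000 ≈ 0.579

0.579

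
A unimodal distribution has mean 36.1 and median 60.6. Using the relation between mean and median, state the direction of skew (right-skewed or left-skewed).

left-skewed

mean − median = 36.1 − 60.6 = -24.5
mean < median ⇒ the longer tail is on the left ⇒ left-skewed (negatively skewed).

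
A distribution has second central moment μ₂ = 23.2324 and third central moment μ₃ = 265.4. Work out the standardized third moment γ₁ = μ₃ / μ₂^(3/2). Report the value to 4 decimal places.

2.3701

σ = √μ₂ = √23.2324 = 4.82000
σ³ = μ₂^(3/2) = 111.98017
γ₁ = μ₃/σ³ = 265.4 / 111.98017 ≈ 2.3701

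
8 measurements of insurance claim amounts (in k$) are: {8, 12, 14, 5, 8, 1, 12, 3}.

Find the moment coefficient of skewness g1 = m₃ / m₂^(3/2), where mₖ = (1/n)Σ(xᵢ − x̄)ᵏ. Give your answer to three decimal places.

x̄ = (8 + 12 + 14 + 5 + 8 + 1 + 12 + 3) / 8 = 7.8750
deviations (xᵢ − x̄): 0.1250, 4.1250, 6.1250, -2.8750, 0.1250, -6.8750, 4.1250, -4.8750
Σ(xᵢ − x̄)² = 150.8750 ⇒ m₂ = 150.8750/8 = 18.85938
Σ(xᵢ − x̄)³ = -94.4063 ⇒ m₃ = -94.4063/8 = -11.80078
m₂^(3/2) = 18.85938^(1.5) = 81.90133
g1 = m₃ / m₂^(3/2) = -11.80078 / 81.90133 ≈ -0.144

-0.144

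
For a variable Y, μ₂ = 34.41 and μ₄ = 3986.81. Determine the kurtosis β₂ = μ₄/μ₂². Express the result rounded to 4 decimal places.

μ₂² = 34.41² = 1184.04810
μ₄/μ₂² = 3986.81 / 1184.04810 = 3.36710
β₂ ≈ 3.3671

3.3671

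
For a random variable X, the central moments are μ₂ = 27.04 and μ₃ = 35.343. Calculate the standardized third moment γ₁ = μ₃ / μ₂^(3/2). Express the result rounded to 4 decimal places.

0.2514

σ = √μ₂ = √27.04 = 5.20000
σ³ = μ₂^(3/2) = 140.60800
γ₁ = μ₃/σ³ = 35.343 / 140.60800 ≈ 0.2514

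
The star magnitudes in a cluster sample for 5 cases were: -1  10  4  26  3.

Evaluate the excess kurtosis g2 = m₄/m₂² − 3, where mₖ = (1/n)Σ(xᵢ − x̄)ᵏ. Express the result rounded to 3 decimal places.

x̄ = 8.4000
Σ(xᵢ − x̄)² = 449.2000 ⇒ m₂ = 89.84000
Σ(xᵢ − x̄)⁴ = 104990.4160 ⇒ m₄ = 20998.08320
m₂² = 8071.22560
g2 = m₄/m₂² − 3 = 2.60160 − 3 ≈ -0.398

-0.398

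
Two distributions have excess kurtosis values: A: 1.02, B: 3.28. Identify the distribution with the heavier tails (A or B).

B

Higher excess kurtosis ⇒ heavier tails relative to the normal distribution.
1.02 vs 3.28: the larger is 3.28, so B has heavier tails.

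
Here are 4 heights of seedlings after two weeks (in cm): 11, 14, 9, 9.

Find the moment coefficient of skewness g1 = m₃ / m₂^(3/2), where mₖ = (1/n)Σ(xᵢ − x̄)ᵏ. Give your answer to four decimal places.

0.6893

x̄ = (11 + 14 + 9 + 9) / 4 = 10.7500
deviations (xᵢ − x̄): 0.2500, 3.2500, -1.7500, -1.7500
Σ(xᵢ − x̄)² = 16.7500 ⇒ m₂ = 16.7500/4 = 4.18750
Σ(xᵢ − x̄)³ = 23.6250 ⇒ m₃ = 23.6250/4 = 5.90625
m₂^(3/2) = 4.18750^(1.5) = 8.56904
g1 = m₃ / m₂^(3/2) = 5.90625 / 8.56904 ≈ 0.6893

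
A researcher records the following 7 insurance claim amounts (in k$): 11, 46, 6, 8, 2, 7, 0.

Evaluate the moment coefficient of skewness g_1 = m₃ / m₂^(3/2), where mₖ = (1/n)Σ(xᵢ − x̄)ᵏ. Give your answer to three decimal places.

x̄ = (11 + 46 + 6 + 8 + 2 + 7 + 0) / 7 = 11.4286
deviations (xᵢ − x̄): -0.4286, 34.5714, -5.4286, -3.4286, -9.4286, -4.4286, -11.4286
Σ(xᵢ − x̄)² = 1475.7143 ⇒ m₂ = 1475.7143/7 = 210.81633
Σ(xᵢ − x̄)³ = 38701.1020 ⇒ m₃ = 38701.1020/7 = 5528.72886
m₂^(3/2) = 210.81633^(1.5) = 3060.95089
g_1 = m₃ / m₂^(3/2) = 5528.72886 / 3060.95089 ≈ 1.806

1.806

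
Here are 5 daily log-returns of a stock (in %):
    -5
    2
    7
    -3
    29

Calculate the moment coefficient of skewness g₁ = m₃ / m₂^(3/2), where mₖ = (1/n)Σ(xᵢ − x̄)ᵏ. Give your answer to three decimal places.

x̄ = (-5 + 2 + 7 - 3 + 29) / 5 = 6.0000
deviations (xᵢ − x̄): -11.0000, -4.0000, 1.0000, -9.0000, 23.0000
Σ(xᵢ − x̄)² = 748.0000 ⇒ m₂ = 748.0000/5 = 149.60000
Σ(xᵢ − x̄)³ = 10044.0000 ⇒ m₃ = 10044.0000/5 = 2008.80000
m₂^(3/2) = 149.60000^(1.5) = 1829.77374
g₁ = m₃ / m₂^(3/2) = 2008.80000 / 1829.77374 ≈ 1.098

1.098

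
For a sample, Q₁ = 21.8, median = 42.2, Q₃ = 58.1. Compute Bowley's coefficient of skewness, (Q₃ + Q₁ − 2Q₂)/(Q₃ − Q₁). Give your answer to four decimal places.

-0.1240

numerator: Q₃ + Q₁ − 2Q₂ = 58.1 + 21.8 − 2×42.2 = -4.5000
denominator: Q₃ − Q₁ = 58.1 − 21.8 = 36.3000
Bowley skewness = -4.5000 / 36.3000 ≈ -0.1240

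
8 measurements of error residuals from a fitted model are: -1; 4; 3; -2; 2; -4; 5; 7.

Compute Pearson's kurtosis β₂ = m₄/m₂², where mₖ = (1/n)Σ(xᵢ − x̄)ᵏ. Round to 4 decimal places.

1.8160

x̄ = 1.7500
Σ(xᵢ − x̄)² = 99.5000 ⇒ m₂ = 12.43750
Σ(xᵢ − x̄)⁴ = 2247.4063 ⇒ m₄ = 280.92578
m₂² = 154.69141
β₂ = m₄/m₂² = 280.92578 / 154.69141 ≈ 1.8160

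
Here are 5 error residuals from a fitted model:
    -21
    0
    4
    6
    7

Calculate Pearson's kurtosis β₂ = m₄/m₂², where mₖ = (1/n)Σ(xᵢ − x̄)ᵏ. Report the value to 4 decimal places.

x̄ = -0.8000
Σ(xᵢ − x̄)² = 538.8000 ⇒ m₂ = 107.76000
Σ(xᵢ − x̄)⁴ = 172867.5360 ⇒ m₄ = 34573.50720
m₂² = 11612.21760
β₂ = m₄/m₂² = 34573.50720 / 11612.21760 ≈ 2.9773

2.9773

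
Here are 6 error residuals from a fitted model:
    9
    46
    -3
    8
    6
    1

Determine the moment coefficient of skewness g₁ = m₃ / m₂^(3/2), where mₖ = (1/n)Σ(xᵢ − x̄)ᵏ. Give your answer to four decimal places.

1.5200

x̄ = (9 + 46 - 3 + 8 + 6 + 1) / 6 = 11.1667
deviations (xᵢ − x̄): -2.1667, 34.8333, -14.1667, -3.1667, -5.1667, -10.1667
Σ(xᵢ − x̄)² = 1558.8333 ⇒ m₂ = 1558.8333/6 = 259.80556
Σ(xᵢ − x̄)³ = 38191.5556 ⇒ m₃ = 38191.5556/6 = 6365.25926
m₂^(3/2) = 259.80556^(1.5) = 4187.67192
g₁ = m₃ / m₂^(3/2) = 6365.25926 / 4187.67192 ≈ 1.5200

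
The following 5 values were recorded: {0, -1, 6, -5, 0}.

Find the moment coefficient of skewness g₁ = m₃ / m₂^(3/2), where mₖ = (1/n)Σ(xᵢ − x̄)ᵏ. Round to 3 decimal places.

x̄ = (0 - 1 + 6 - 5 + 0) / 5 = 0.0000
deviations (xᵢ − x̄): 0.0000, -1.0000, 6.0000, -5.0000, 0.0000
Σ(xᵢ − x̄)² = 62.0000 ⇒ m₂ = 62.0000/5 = 12.40000
Σ(xᵢ − x̄)³ = 90.0000 ⇒ m₃ = 90.0000/5 = 18.00000
m₂^(3/2) = 12.40000^(1.5) = 43.66491
g₁ = m₃ / m₂^(3/2) = 18.00000 / 43.66491 ≈ 0.412

0.412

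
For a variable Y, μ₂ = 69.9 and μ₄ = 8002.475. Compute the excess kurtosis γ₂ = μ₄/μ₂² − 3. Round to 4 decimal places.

μ₂² = 69.9² = 4886.01000
μ₄/μ₂² = 8002.475 / 4886.01000 = 1.63783
γ₂ = 1.63783 − 3 ≈ -1.3622

-1.3622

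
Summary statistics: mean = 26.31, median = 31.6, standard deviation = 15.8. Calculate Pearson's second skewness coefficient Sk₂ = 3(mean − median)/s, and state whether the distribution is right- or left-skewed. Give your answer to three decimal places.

Sk₂ = 3(26.31 − 31.6) / 15.8 = 3 × -5.2900 / 15.8
    = -15.8700 / 15.8 ≈ -1.004
Sk₂ < 0 ⇒ mean < median ⇒ left-skewed (negative skew).

-1.004, left-skewed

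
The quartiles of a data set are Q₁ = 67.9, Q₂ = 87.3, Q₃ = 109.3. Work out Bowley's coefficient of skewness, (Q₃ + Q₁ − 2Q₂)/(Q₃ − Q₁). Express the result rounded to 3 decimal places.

numerator: Q₃ + Q₁ − 2Q₂ = 109.3 + 67.9 − 2×87.3 = 2.6000
denominator: Q₃ − Q₁ = 109.3 − 67.9 = 41.4000
Bowley skewness = 2.6000 / 41.4000 ≈ 0.063

0.063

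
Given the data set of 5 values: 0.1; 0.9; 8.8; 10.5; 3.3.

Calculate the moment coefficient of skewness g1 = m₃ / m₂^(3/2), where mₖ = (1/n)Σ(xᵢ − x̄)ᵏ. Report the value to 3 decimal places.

x̄ = (0.1 + 0.9 + 8.8 + 10.5 + 3.3) / 5 = 4.7200
deviations (xᵢ − x̄): -4.6200, -3.8200, 4.0800, 5.7800, -1.4200
Σ(xᵢ − x̄)² = 88.0080 ⇒ m₂ = 88.0080/5 = 17.60160
Σ(xᵢ − x̄)³ = 103.8005 ⇒ m₃ = 103.8005/5 = 20.76010
m₂^(3/2) = 17.60160^(1.5) = 73.84621
g1 = m₃ / m₂^(3/2) = 20.76010 / 73.84621 ≈ 0.281

0.281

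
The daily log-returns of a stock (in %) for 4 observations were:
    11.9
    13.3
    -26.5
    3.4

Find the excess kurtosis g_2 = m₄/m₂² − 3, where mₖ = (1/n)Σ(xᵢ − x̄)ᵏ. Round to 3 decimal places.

x̄ = 0.5250
Σ(xᵢ − x̄)² = 1031.2075 ⇒ m₂ = 257.80188
Σ(xᵢ − x̄)⁴ = 576856.7338 ⇒ m₄ = 144214.18346
m₂² = 66461.80675
g_2 = m₄/m₂² − 3 = 2.16988 − 3 ≈ -0.830

-0.830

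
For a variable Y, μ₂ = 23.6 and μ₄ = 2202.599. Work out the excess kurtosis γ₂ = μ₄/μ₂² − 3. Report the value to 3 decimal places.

0.955

μ₂² = 23.6² = 556.96000
μ₄/μ₂² = 2202.599 / 556.96000 = 3.95468
γ₂ = 3.95468 − 3 ≈ 0.955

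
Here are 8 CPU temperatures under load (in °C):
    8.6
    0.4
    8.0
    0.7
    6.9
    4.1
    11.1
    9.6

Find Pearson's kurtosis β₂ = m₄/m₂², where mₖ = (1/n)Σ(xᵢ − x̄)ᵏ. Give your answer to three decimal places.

x̄ = 6.1750
Σ(xᵢ − x̄)² = 113.3550 ⇒ m₂ = 14.16937
Σ(xᵢ − x̄)⁴ = 2801.2347 ⇒ m₄ = 350.15434
m₂² = 200.77119
β₂ = m₄/m₂² = 350.15434 / 200.77119 ≈ 1.744

1.744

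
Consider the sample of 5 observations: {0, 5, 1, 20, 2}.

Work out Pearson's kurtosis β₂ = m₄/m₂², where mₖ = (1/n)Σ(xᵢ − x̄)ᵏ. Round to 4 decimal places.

x̄ = 5.6000
Σ(xᵢ − x̄)² = 273.2000 ⇒ m₂ = 54.64000
Σ(xᵢ − x̄)⁴ = 44597.4560 ⇒ m₄ = 8919.49120
m₂² = 2985.52960
β₂ = m₄/m₂² = 8919.49120 / 2985.52960 ≈ 2.9876

2.9876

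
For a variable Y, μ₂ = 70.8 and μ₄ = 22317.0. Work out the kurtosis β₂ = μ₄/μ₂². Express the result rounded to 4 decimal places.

μ₂² = 70.8² = 5012.64000
μ₄/μ₂² = 22317.0 / 5012.64000 = 4.45214
β₂ ≈ 4.4521

4.4521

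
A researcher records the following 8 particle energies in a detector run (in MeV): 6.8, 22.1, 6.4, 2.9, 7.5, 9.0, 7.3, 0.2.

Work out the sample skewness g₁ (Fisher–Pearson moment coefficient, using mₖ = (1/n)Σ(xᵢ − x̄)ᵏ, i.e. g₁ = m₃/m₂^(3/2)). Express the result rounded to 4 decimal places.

x̄ = (6.8 + 22.1 + 6.4 + 2.9 + 7.5 + 9.0 + 7.3 + 0.2) / 8 = 7.7750
deviations (xᵢ − x̄): -0.9750, 14.3250, -1.3750, -4.8750, -0.2750, 1.2250, -0.4750, -7.5750
Σ(xᵢ − x̄)² = 290.9950 ⇒ m₂ = 290.9950/8 = 36.37438
Σ(xᵢ − x̄)³ = 2387.2388 ⇒ m₃ = 2387.2388/8 = 298.40484
m₂^(3/2) = 36.37438^(1.5) = 219.37812
g₁ = m₃ / m₂^(3/2) = 298.40484 / 219.37812 ≈ 1.3602

1.3602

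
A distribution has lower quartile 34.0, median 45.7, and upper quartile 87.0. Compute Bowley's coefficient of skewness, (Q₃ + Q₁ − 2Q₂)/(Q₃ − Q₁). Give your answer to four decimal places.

0.5585

numerator: Q₃ + Q₁ − 2Q₂ = 87.0 + 34.0 − 2×45.7 = 29.6000
denominator: Q₃ − Q₁ = 87.0 − 34.0 = 53.0000
Bowley skewness = 29.6000 / 53.0000 ≈ 0.5585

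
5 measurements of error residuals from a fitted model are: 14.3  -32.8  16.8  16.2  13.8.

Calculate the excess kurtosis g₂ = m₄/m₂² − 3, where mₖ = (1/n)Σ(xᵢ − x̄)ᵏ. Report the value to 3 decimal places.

0.233

x̄ = 5.6600
Σ(xᵢ − x̄)² = 1855.2720 ⇒ m₂ = 371.05440
Σ(xᵢ − x̄)⁴ = 2225653.5739 ⇒ m₄ = 445130.71479
m₂² = 137681.36776
g₂ = m₄/m₂² − 3 = 3.23305 − 3 ≈ 0.233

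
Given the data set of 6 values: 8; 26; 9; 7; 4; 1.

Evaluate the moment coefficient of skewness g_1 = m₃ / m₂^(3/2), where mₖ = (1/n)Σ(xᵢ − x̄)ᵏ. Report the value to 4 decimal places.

x̄ = (8 + 26 + 9 + 7 + 4 + 1) / 6 = 9.1667
deviations (xᵢ − x̄): -1.1667, 16.8333, -0.1667, -2.1667, -5.1667, -8.1667
Σ(xᵢ − x̄)² = 382.8333 ⇒ m₂ = 382.8333/6 = 63.80556
Σ(xᵢ − x̄)³ = 4075.5556 ⇒ m₃ = 4075.5556/6 = 679.25926
m₂^(3/2) = 63.80556^(1.5) = 509.66844
g_1 = m₃ / m₂^(3/2) = 679.25926 / 509.66844 ≈ 1.3327

1.3327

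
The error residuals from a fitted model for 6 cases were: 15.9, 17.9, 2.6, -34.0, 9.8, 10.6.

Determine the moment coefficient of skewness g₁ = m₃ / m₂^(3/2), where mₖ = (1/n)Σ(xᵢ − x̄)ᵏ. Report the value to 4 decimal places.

-1.4961

x̄ = (15.9 + 17.9 + 2.6 - 34.0 + 9.8 + 10.6) / 6 = 3.8000
deviations (xᵢ − x̄): 12.1000, 14.1000, -1.2000, -37.8000, 6.0000, 6.8000
Σ(xᵢ − x̄)² = 1857.7400 ⇒ m₂ = 1857.7400/6 = 309.62333
Σ(xᵢ − x̄)³ = -48906.6660 ⇒ m₃ = -48906.6660/6 = -8151.11100
m₂^(3/2) = 309.62333^(1.5) = 5448.16840
g₁ = m₃ / m₂^(3/2) = -8151.11100 / 5448.16840 ≈ -1.4961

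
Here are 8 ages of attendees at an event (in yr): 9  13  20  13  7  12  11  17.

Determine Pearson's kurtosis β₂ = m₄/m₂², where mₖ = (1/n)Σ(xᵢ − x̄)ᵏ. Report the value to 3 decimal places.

x̄ = 12.7500
Σ(xᵢ − x̄)² = 121.5000 ⇒ m₂ = 15.18750
Σ(xᵢ − x̄)⁴ = 4389.6563 ⇒ m₄ = 548.70703
m₂² = 230.66016
β₂ = m₄/m₂² = 548.70703 / 230.66016 ≈ 2.379

2.379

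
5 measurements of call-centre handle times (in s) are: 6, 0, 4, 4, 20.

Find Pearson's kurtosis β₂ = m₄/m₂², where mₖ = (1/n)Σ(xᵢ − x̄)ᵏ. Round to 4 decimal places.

x̄ = 6.8000
Σ(xᵢ − x̄)² = 236.8000 ⇒ m₂ = 47.36000
Σ(xᵢ − x̄)⁴ = 32621.0560 ⇒ m₄ = 6524.21120
m₂² = 2242.96960
β₂ = m₄/m₂² = 6524.21120 / 2242.96960 ≈ 2.9087

2.9087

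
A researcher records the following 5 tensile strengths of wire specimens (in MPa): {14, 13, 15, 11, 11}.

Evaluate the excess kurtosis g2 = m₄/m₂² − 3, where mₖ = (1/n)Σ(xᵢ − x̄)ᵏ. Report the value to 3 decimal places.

x̄ = 12.8000
Σ(xᵢ − x̄)² = 12.8000 ⇒ m₂ = 2.56000
Σ(xᵢ − x̄)⁴ = 46.4960 ⇒ m₄ = 9.29920
m₂² = 6.55360
g2 = m₄/m₂² − 3 = 1.41895 − 3 ≈ -1.581

-1.581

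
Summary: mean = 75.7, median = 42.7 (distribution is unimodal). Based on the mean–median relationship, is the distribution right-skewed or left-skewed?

right-skewed

mean − median = 75.7 − 42.7 = 33.0
mean > median ⇒ the longer tail is on the right ⇒ right-skewed (positively skewed).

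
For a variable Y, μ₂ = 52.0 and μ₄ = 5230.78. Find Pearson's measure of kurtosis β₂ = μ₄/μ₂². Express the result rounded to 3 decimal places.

1.934

μ₂² = 52.0² = 2704.00000
μ₄/μ₂² = 5230.78 / 2704.00000 = 1.93446
β₂ ≈ 1.934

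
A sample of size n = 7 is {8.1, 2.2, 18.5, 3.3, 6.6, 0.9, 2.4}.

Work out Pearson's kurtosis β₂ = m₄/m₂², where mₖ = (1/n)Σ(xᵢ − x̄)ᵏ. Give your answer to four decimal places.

x̄ = 6.0000
Σ(xᵢ − x̄)² = 221.7200 ⇒ m₂ = 31.67429
Σ(xᵢ − x̄)⁴ = 25539.7796 ⇒ m₄ = 3648.53994
m₂² = 1003.26038
β₂ = m₄/m₂² = 3648.53994 / 1003.26038 ≈ 3.6367

3.6367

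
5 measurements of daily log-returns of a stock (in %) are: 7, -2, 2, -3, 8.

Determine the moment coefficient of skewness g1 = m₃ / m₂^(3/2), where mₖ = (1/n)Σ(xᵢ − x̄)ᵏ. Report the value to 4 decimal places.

x̄ = (7 - 2 + 2 - 3 + 8) / 5 = 2.4000
deviations (xᵢ − x̄): 4.6000, -4.4000, -0.4000, -5.4000, 5.6000
Σ(xᵢ − x̄)² = 101.2000 ⇒ m₂ = 101.2000/5 = 20.24000
Σ(xᵢ − x̄)³ = 30.2400 ⇒ m₃ = 30.2400/5 = 6.04800
m₂^(3/2) = 20.24000^(1.5) = 91.05751
g1 = m₃ / m₂^(3/2) = 6.04800 / 91.05751 ≈ 0.0664

0.0664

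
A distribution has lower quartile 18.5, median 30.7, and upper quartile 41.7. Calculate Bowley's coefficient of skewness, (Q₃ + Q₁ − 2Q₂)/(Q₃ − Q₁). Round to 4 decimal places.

-0.0517

numerator: Q₃ + Q₁ − 2Q₂ = 41.7 + 18.5 − 2×30.7 = -1.2000
denominator: Q₃ − Q₁ = 41.7 − 18.5 = 23.2000
Bowley skewness = -1.2000 / 23.2000 ≈ -0.0517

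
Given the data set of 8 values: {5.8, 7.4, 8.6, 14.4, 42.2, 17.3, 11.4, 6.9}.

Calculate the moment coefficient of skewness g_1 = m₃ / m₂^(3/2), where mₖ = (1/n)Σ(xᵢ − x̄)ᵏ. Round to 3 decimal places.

1.811

x̄ = (5.8 + 7.4 + 8.6 + 14.4 + 42.2 + 17.3 + 11.4 + 6.9) / 8 = 14.2500
deviations (xᵢ − x̄): -8.4500, -6.8500, -5.6500, 0.1500, 27.9500, 3.0500, -2.8500, -7.3500
Σ(xᵢ − x̄)² = 1002.9200 ⇒ m₂ = 1002.9200/8 = 125.36500
Σ(xᵢ − x̄)³ = 20337.6390 ⇒ m₃ = 20337.6390/8 = 2542.20488
m₂^(3/2) = 125.36500^(1.5) = 1403.66819
g_1 = m₃ / m₂^(3/2) = 2542.20488 / 1403.66819 ≈ 1.811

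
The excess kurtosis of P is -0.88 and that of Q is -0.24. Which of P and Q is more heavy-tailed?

Higher excess kurtosis ⇒ heavier tails relative to the normal distribution.
-0.88 vs -0.24: the larger is -0.24, so Q has heavier tails.

Q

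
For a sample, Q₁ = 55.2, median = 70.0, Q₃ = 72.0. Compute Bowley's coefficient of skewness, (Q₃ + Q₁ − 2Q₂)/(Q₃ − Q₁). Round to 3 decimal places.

numerator: Q₃ + Q₁ − 2Q₂ = 72.0 + 55.2 − 2×70.0 = -12.8000
denominator: Q₃ − Q₁ = 72.0 − 55.2 = 16.8000
Bowley skewness = -12.8000 / 16.8000 ≈ -0.762

-0.762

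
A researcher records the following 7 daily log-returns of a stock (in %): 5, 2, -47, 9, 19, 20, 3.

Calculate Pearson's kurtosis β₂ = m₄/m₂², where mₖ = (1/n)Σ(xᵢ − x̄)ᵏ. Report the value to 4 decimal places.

x̄ = 1.5714
Σ(xᵢ − x̄)² = 3071.7143 ⇒ m₂ = 438.81633
Σ(xᵢ − x̄)⁴ = 5776538.8630 ⇒ m₄ = 825219.83757
m₂² = 192559.76843
β₂ = m₄/m₂² = 825219.83757 / 192559.76843 ≈ 4.2855

4.2855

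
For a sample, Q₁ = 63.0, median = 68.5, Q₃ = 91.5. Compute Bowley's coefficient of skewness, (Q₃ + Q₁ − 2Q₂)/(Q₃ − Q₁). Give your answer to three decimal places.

0.614

numerator: Q₃ + Q₁ − 2Q₂ = 91.5 + 63.0 − 2×68.5 = 17.5000
denominator: Q₃ − Q₁ = 91.5 − 63.0 = 28.5000
Bowley skewness = 17.5000 / 28.5000 ≈ 0.614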